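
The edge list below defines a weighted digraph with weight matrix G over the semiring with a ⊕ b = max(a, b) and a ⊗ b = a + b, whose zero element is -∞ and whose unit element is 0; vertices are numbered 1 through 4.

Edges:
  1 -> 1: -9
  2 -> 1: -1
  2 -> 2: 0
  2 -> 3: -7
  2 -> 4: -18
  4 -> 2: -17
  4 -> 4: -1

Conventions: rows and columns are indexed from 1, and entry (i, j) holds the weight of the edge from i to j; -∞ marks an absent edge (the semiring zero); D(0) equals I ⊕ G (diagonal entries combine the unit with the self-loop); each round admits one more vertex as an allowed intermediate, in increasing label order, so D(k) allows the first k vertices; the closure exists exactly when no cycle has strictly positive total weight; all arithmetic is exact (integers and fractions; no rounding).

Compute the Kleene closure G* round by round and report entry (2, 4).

D(0):
  [0, -∞, -∞, -∞]
  [-1, 0, -7, -18]
  [-∞, -∞, 0, -∞]
  [-∞, -17, -∞, 0]
D(1):
  [0, -∞, -∞, -∞]
  [-1, 0, -7, -18]
  [-∞, -∞, 0, -∞]
  [-∞, -17, -∞, 0]
D(2):
  [0, -∞, -∞, -∞]
  [-1, 0, -7, -18]
  [-∞, -∞, 0, -∞]
  [-18, -17, -24, 0]
D(3):
  [0, -∞, -∞, -∞]
  [-1, 0, -7, -18]
  [-∞, -∞, 0, -∞]
  [-18, -17, -24, 0]
D(4):
  [0, -∞, -∞, -∞]
  [-1, 0, -7, -18]
  [-∞, -∞, 0, -∞]
  [-18, -17, -24, 0]
Answer: G*[2][4] = -18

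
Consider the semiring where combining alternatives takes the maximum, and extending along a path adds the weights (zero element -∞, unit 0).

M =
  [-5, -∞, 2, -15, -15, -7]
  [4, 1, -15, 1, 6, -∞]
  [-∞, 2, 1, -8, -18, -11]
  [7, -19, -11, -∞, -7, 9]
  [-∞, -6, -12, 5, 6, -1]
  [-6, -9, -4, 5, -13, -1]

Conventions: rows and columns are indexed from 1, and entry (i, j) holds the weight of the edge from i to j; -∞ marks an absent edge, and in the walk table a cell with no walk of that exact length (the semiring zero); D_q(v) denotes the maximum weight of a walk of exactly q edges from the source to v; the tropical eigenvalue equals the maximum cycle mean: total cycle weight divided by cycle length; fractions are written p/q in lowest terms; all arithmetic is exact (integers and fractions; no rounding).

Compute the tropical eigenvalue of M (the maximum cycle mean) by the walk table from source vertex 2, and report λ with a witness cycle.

q=0: [-∞, 0, -∞, -∞, -∞, -∞]
q=1: [4, 1, -15, 1, 6, -∞]
q=2: [8, 2, 6, 11, 12, 10]
q=3: [18, 8, 10, 17, 18, 20]
q=4: [24, 12, 20, 25, 24, 26]
q=5: [32, 22, 26, 31, 30, 34]
q=6: [38, 28, 34, 39, 36, 40]
Optimal cycle mean attained by: cycle 4->6->4, total 9 + 5, length 2.
Answer: λ = 7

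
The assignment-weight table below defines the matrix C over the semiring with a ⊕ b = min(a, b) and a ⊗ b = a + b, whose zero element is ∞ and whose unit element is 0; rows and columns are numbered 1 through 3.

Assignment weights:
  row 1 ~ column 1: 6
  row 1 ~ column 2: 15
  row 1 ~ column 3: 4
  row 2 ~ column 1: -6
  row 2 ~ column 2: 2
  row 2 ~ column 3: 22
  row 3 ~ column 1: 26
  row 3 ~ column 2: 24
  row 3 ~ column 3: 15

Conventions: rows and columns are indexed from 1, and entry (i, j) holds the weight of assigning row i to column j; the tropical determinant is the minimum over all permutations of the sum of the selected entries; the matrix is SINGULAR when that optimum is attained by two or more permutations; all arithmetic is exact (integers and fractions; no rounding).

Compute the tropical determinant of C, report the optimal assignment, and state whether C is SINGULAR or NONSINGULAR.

σ = (1, 2, 3): 6 + 2 + 15 = 23
σ = (1, 3, 2): 6 + 22 + 24 = 52
σ = (2, 1, 3): 15 + (-6) + 15 = 24
σ = (2, 3, 1): 15 + 22 + 26 = 63
σ = (3, 1, 2): 4 + (-6) + 24 = 22
σ = (3, 2, 1): 4 + 2 + 26 = 32
Optimal value attained by: σ = (3, 1, 2).
Answer: det⊕(C) = 22; verdict: NONSINGULAR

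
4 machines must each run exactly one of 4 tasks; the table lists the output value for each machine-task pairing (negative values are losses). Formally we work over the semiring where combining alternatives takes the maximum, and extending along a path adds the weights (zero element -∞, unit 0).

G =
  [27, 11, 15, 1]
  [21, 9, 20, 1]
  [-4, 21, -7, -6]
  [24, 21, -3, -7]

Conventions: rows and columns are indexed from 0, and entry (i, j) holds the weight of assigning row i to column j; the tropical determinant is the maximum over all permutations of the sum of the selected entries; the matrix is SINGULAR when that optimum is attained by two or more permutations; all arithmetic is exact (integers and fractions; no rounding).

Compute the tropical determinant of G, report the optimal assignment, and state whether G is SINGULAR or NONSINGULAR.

σ = (0, 1, 2, 3): 27 + 9 + (-7) + (-7) = 22
σ = (0, 1, 3, 2): 27 + 9 + (-6) + (-3) = 27
σ = (0, 2, 1, 3): 27 + 20 + 21 + (-7) = 61
σ = (0, 2, 3, 1): 27 + 20 + (-6) + 21 = 62
σ = (0, 3, 1, 2): 27 + 1 + 21 + (-3) = 46
σ = (0, 3, 2, 1): 27 + 1 + (-7) + 21 = 42
σ = (1, 0, 2, 3): 11 + 21 + (-7) + (-7) = 18
σ = (1, 0, 3, 2): 11 + 21 + (-6) + (-3) = 23
σ = (1, 2, 0, 3): 11 + 20 + (-4) + (-7) = 20
σ = (1, 2, 3, 0): 11 + 20 + (-6) + 24 = 49
σ = (1, 3, 0, 2): 11 + 1 + (-4) + (-3) = 5
σ = (1, 3, 2, 0): 11 + 1 + (-7) + 24 = 29
σ = (2, 0, 1, 3): 15 + 21 + 21 + (-7) = 50
σ = (2, 0, 3, 1): 15 + 21 + (-6) + 21 = 51
σ = (2, 1, 0, 3): 15 + 9 + (-4) + (-7) = 13
σ = (2, 1, 3, 0): 15 + 9 + (-6) + 24 = 42
σ = (2, 3, 0, 1): 15 + 1 + (-4) + 21 = 33
σ = (2, 3, 1, 0): 15 + 1 + 21 + 24 = 61
σ = (3, 0, 1, 2): 1 + 21 + 21 + (-3) = 40
σ = (3, 0, 2, 1): 1 + 21 + (-7) + 21 = 36
σ = (3, 1, 0, 2): 1 + 9 + (-4) + (-3) = 3
σ = (3, 1, 2, 0): 1 + 9 + (-7) + 24 = 27
σ = (3, 2, 0, 1): 1 + 20 + (-4) + 21 = 38
σ = (3, 2, 1, 0): 1 + 20 + 21 + 24 = 66
Optimal value attained by: σ = (3, 2, 1, 0).
Answer: det⊕(G) = 66; verdict: NONSINGULAR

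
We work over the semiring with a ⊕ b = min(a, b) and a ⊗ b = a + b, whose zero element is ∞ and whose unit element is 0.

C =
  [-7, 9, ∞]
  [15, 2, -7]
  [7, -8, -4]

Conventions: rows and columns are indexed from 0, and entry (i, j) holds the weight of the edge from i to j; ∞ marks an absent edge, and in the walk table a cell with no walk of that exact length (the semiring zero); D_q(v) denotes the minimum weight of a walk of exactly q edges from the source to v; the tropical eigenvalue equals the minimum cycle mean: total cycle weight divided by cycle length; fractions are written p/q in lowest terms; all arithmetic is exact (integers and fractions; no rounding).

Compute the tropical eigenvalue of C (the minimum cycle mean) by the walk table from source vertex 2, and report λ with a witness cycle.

q=0: [∞, ∞, 0]
q=1: [7, -8, -4]
q=2: [0, -12, -15]
q=3: [-8, -23, -19]
Optimal cycle mean attained by: cycle 1->2->1, total (-7) + (-8), length 2.
Answer: λ = -15/2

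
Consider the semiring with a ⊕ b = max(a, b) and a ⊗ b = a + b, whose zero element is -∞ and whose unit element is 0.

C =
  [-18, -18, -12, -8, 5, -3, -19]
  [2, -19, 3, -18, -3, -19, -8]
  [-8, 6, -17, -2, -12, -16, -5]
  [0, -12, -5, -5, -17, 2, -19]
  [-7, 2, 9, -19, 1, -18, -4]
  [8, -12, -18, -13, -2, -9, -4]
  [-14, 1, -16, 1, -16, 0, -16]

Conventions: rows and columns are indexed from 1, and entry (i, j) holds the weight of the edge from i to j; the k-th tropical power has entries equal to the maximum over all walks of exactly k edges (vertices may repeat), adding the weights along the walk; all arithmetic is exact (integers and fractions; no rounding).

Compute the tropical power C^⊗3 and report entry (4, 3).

C^⊗2:
  [5, 7, 14, -13, 6, -6, 1]
  [-5, 9, 6, 1, 7, -1, -2]
  [8, -4, 9, -4, 3, 0, -2]
  [10, 1, -8, -7, 5, -3, -2]
  [4, 15, 10, 7, 2, -4, 4]
  [-1, 0, 7, 0, 13, 5, -6]
  [8, -10, 4, -4, -2, 3, -4]
C^⊗3:
  [9, 20, 15, 12, 10, 2, 9]
  [11, 12, 16, 4, 8, 3, 3]
  [8, 15, 12, 7, 13, 5, 4]
  [5, 7, 14, 2, 15, 7, 1]
  [17, 16, 18, 8, 12, 9, 7]
  [13, 15, 22, 5, 14, 2, 9]
  [11, 10, 7, 2, 13, 5, -1]
Key observation: the optimum is the walk 4->1->5->3, with weight 0 + 5 + 9 = 14.
Optimal value attained by: walk 4->1->5->3.
Answer: (C^⊗3)[4][3] = 14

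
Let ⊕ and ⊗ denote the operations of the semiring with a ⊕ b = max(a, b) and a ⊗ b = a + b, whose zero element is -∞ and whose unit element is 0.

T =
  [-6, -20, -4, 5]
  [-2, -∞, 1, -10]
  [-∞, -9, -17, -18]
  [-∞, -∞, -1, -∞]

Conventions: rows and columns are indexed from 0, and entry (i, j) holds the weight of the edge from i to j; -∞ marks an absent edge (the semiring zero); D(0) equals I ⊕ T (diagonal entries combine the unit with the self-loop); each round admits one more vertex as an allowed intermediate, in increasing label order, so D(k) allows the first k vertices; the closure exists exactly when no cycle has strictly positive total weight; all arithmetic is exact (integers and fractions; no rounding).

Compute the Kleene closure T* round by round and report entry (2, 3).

D(0):
  [0, -20, -4, 5]
  [-2, 0, 1, -10]
  [-∞, -9, 0, -18]
  [-∞, -∞, -1, 0]
D(1):
  [0, -20, -4, 5]
  [-2, 0, 1, 3]
  [-∞, -9, 0, -18]
  [-∞, -∞, -1, 0]
D(2):
  [0, -20, -4, 5]
  [-2, 0, 1, 3]
  [-11, -9, 0, -6]
  [-∞, -∞, -1, 0]
D(3):
  [0, -13, -4, 5]
  [-2, 0, 1, 3]
  [-11, -9, 0, -6]
  [-12, -10, -1, 0]
D(4):
  [0, -5, 4, 5]
  [-2, 0, 2, 3]
  [-11, -9, 0, -6]
  [-12, -10, -1, 0]
Answer: T*[2][3] = -6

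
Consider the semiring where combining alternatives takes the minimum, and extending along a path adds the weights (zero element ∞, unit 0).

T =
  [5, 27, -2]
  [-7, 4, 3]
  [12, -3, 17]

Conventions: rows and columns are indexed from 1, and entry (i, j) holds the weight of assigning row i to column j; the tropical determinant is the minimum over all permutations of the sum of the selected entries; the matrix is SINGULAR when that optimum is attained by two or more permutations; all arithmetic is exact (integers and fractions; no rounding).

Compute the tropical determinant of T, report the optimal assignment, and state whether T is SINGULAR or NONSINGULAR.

σ = (1, 2, 3): 5 + 4 + 17 = 26
σ = (1, 3, 2): 5 + 3 + (-3) = 5
σ = (2, 1, 3): 27 + (-7) + 17 = 37
σ = (2, 3, 1): 27 + 3 + 12 = 42
σ = (3, 1, 2): (-2) + (-7) + (-3) = -12
σ = (3, 2, 1): (-2) + 4 + 12 = 14
Optimal value attained by: σ = (3, 1, 2).
Answer: det⊕(T) = -12; verdict: NONSINGULAR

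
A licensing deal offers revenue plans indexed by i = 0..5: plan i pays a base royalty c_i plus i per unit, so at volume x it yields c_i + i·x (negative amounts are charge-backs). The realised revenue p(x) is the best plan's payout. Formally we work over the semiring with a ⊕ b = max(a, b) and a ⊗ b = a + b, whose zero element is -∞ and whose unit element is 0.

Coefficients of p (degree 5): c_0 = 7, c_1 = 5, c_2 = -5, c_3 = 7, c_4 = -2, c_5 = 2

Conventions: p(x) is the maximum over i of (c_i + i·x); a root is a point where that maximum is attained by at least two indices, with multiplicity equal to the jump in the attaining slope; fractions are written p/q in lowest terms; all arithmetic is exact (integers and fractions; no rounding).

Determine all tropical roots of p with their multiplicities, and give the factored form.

hull edge (i=0, c=7) to (i=3, c=7): slope 0, span 3
hull edge (i=3, c=7) to (i=5, c=2): slope -5/2, span 2
Factored form: p(x) = 2 ⊗ (x ⊕ 0) ⊗ (x ⊕ 0) ⊗ (x ⊕ 0) ⊗ (x ⊕ 5/2) ⊗ (x ⊕ 5/2)
Answer: roots = 0 (mult 3), 5/2 (mult 2)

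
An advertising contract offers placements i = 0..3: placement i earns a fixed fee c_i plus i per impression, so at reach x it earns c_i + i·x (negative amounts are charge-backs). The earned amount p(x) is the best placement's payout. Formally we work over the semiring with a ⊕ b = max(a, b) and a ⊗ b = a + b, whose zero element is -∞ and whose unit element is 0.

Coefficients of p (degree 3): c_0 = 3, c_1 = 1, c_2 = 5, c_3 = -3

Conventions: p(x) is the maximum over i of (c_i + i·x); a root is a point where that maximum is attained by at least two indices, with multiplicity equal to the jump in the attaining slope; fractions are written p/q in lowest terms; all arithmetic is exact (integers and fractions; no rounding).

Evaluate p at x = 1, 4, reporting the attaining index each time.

p(1) = max(3+0·1=3, 1+1·1=2, 5+2·1=7, -3+3·1=0) = 7 (attained by i=2)
p(4) = max(3+0·4=3, 1+1·4=5, 5+2·4=13, -3+3·4=9) = 13 (attained by i=2)
Answer: p(1) = 7; p(4) = 13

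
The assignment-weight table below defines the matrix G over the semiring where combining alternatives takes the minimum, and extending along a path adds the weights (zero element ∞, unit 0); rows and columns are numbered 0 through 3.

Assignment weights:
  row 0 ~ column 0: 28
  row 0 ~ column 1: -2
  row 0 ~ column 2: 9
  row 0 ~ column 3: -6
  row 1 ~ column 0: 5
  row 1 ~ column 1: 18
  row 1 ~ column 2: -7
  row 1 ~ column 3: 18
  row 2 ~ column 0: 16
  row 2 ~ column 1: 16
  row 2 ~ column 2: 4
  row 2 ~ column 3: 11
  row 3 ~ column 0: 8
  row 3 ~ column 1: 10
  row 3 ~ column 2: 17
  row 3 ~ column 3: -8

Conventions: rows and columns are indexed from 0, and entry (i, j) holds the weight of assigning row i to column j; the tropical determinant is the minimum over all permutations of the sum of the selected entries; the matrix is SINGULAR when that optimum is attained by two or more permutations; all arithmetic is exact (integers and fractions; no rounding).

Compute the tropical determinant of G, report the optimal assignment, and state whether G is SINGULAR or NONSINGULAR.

σ = (0, 1, 2, 3): 28 + 18 + 4 + (-8) = 42
σ = (0, 1, 3, 2): 28 + 18 + 11 + 17 = 74
σ = (0, 2, 1, 3): 28 + (-7) + 16 + (-8) = 29
σ = (0, 2, 3, 1): 28 + (-7) + 11 + 10 = 42
σ = (0, 3, 1, 2): 28 + 18 + 16 + 17 = 79
σ = (0, 3, 2, 1): 28 + 18 + 4 + 10 = 60
σ = (1, 0, 2, 3): (-2) + 5 + 4 + (-8) = -1
σ = (1, 0, 3, 2): (-2) + 5 + 11 + 17 = 31
σ = (1, 2, 0, 3): (-2) + (-7) + 16 + (-8) = -1
σ = (1, 2, 3, 0): (-2) + (-7) + 11 + 8 = 10
σ = (1, 3, 0, 2): (-2) + 18 + 16 + 17 = 49
σ = (1, 3, 2, 0): (-2) + 18 + 4 + 8 = 28
σ = (2, 0, 1, 3): 9 + 5 + 16 + (-8) = 22
σ = (2, 0, 3, 1): 9 + 5 + 11 + 10 = 35
σ = (2, 1, 0, 3): 9 + 18 + 16 + (-8) = 35
σ = (2, 1, 3, 0): 9 + 18 + 11 + 8 = 46
σ = (2, 3, 0, 1): 9 + 18 + 16 + 10 = 53
σ = (2, 3, 1, 0): 9 + 18 + 16 + 8 = 51
σ = (3, 0, 1, 2): (-6) + 5 + 16 + 17 = 32
σ = (3, 0, 2, 1): (-6) + 5 + 4 + 10 = 13
σ = (3, 1, 0, 2): (-6) + 18 + 16 + 17 = 45
σ = (3, 1, 2, 0): (-6) + 18 + 4 + 8 = 24
σ = (3, 2, 0, 1): (-6) + (-7) + 16 + 10 = 13
σ = (3, 2, 1, 0): (-6) + (-7) + 16 + 8 = 11
Optimal value attained by: σ = (1, 0, 2, 3).
Answer: det⊕(G) = -1; verdict: SINGULAR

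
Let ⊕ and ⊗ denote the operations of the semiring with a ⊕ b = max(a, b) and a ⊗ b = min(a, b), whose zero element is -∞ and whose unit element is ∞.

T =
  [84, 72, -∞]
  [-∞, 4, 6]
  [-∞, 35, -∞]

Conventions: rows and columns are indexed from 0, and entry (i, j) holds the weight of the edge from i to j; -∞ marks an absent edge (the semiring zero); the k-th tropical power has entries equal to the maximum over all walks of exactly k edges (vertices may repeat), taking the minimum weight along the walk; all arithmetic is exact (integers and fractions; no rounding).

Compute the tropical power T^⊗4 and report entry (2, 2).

T^⊗2:
  [84, 72, 6]
  [-∞, 6, 4]
  [-∞, 4, 6]
T^⊗3:
  [84, 72, 6]
  [-∞, 4, 6]
  [-∞, 6, 4]
T^⊗4:
  [84, 72, 6]
  [-∞, 6, 4]
  [-∞, 4, 6]
Key observation: the optimum is the walk 2->1->2->1->2, with weight 35 min 6 min 35 min 6 = 6.
Optimal value attained by: walk 2->1->2->1->2.
Answer: (T^⊗4)[2][2] = 6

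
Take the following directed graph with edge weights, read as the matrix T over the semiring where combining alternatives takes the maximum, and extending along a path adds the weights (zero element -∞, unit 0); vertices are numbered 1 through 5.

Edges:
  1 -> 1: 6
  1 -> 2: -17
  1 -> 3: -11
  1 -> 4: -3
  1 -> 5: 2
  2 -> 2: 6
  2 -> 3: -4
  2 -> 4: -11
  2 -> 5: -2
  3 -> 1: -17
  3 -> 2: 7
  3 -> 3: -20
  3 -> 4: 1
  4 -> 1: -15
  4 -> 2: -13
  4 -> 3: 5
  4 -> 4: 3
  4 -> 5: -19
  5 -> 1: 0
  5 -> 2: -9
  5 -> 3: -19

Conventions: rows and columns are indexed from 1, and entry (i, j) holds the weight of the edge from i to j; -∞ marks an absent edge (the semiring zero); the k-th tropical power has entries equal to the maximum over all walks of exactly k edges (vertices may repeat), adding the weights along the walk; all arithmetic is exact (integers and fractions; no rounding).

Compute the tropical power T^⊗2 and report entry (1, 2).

T^⊗2:
  [12, -4, 2, 3, 8]
  [-2, 12, 2, -3, 4]
  [-11, 13, 6, 4, 5]
  [-9, 12, 8, 6, -13]
  [6, -3, -11, -3, 2]
Key observation: the optimum is the walk 1->3->2, with weight (-11) + 7 = -4.
Optimal value attained by: walk 1->3->2.
Answer: (T^⊗2)[1][2] = -4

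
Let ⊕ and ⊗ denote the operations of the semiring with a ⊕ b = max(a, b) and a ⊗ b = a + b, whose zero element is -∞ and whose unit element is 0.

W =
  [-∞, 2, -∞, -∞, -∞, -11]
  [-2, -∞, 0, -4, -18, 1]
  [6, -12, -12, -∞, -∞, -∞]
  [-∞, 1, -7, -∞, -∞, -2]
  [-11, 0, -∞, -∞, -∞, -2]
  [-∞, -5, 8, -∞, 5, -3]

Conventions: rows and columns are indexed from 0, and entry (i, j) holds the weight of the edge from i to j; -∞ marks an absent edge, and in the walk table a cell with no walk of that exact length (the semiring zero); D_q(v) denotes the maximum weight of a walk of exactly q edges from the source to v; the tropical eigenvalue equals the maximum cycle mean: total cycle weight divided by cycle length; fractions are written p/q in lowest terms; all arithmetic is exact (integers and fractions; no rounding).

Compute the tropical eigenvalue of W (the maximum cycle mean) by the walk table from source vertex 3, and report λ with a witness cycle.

q=0: [-∞, -∞, -∞, 0, -∞, -∞]
q=1: [-∞, 1, -7, -∞, -∞, -2]
q=2: [-1, -7, 6, -3, 3, 2]
q=3: [12, 3, 10, -11, 7, 1]
q=4: [16, 14, 9, -1, 6, 5]
q=5: [15, 18, 14, 10, 10, 15]
q=6: [20, 17, 23, 14, 20, 19]
Optimal cycle mean attained by: cycle 0->1->5->2->0, total 2 + 1 + 8 + 6, length 4.
Answer: λ = 17/4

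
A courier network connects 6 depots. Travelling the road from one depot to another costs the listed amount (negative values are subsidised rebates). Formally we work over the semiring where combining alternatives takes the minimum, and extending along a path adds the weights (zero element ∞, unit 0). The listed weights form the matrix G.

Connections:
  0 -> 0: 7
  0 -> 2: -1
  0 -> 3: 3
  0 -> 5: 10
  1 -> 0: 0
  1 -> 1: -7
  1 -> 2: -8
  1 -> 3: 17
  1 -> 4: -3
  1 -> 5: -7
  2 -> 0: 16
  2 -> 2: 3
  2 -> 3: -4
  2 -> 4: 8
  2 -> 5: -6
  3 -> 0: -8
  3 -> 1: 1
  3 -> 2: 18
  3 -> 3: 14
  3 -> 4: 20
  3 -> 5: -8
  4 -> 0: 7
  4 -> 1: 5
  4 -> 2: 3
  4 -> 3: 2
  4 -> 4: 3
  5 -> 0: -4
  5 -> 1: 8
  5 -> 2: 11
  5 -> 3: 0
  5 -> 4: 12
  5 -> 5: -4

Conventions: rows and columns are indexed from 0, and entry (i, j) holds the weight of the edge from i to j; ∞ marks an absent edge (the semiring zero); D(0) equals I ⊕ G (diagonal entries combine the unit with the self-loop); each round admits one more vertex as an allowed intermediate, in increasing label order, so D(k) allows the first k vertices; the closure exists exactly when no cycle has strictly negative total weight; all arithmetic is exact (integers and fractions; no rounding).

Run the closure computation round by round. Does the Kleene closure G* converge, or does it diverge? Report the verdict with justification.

Detection: at round 0, diagonal entry (1, 1) turns strictly negative.
Key observation: the cycle 1->1 has total weight (-7), which is strictly negative.
Answer: DIVERGES — negative cycle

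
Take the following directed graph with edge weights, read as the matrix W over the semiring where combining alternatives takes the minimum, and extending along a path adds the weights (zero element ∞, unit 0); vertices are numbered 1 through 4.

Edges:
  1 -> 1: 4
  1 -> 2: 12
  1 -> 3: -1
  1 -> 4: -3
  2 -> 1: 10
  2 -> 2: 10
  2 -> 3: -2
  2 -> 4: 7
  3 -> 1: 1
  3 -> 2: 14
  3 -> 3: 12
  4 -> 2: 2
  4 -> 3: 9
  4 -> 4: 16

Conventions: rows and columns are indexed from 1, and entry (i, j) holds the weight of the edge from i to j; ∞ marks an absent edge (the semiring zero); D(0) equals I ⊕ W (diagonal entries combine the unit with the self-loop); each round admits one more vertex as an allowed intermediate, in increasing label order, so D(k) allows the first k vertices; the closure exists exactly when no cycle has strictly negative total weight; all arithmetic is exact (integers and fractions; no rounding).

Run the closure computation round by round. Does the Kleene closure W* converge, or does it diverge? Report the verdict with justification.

D(0):
  [0, 12, -1, -3]
  [10, 0, -2, 7]
  [1, 14, 0, ∞]
  [∞, 2, 9, 0]
D(1):
  [0, 12, -1, -3]
  [10, 0, -2, 7]
  [1, 13, 0, -2]
  [∞, 2, 9, 0]
D(2):
  [0, 12, -1, -3]
  [10, 0, -2, 7]
  [1, 13, 0, -2]
  [12, 2, 0, 0]
Detection: at round 3, diagonal entry (4, 4) turns strictly negative.
Key observation: the cycle 4->2->3->1->4 has total weight 2 + (-2) + 1 + (-3), which is strictly negative.
Answer: DIVERGES — negative cycle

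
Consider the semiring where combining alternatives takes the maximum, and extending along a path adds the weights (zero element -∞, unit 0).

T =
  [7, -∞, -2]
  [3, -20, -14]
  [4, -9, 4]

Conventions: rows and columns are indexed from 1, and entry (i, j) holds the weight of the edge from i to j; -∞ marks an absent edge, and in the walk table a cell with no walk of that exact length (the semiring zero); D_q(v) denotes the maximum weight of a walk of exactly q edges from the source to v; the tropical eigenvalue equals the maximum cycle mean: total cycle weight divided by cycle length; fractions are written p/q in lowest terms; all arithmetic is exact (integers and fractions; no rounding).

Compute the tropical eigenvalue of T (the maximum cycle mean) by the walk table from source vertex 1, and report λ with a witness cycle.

q=0: [0, -∞, -∞]
q=1: [7, -∞, -2]
q=2: [14, -11, 5]
q=3: [21, -4, 12]
Optimal cycle mean attained by: cycle 1->1, total 7, length 1.
Answer: λ = 7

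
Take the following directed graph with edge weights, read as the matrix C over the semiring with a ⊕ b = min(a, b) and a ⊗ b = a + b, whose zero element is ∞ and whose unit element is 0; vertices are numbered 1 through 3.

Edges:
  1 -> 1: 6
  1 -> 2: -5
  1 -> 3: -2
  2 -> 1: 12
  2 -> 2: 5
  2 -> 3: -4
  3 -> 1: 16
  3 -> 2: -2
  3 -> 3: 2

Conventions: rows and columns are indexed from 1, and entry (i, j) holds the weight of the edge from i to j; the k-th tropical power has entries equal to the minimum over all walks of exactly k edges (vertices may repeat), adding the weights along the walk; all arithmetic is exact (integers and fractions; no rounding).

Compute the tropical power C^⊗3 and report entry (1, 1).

C^⊗2:
  [7, -4, -9]
  [12, -6, -2]
  [10, 0, -6]
C^⊗3:
  [7, -11, -8]
  [6, -4, -10]
  [10, -8, -4]
Key observation: the optimum is the walk 1->2->3->1, with weight (-5) + (-4) + 16 = 7.
Optimal value attained by: walk 1->2->3->1.
Answer: (C^⊗3)[1][1] = 7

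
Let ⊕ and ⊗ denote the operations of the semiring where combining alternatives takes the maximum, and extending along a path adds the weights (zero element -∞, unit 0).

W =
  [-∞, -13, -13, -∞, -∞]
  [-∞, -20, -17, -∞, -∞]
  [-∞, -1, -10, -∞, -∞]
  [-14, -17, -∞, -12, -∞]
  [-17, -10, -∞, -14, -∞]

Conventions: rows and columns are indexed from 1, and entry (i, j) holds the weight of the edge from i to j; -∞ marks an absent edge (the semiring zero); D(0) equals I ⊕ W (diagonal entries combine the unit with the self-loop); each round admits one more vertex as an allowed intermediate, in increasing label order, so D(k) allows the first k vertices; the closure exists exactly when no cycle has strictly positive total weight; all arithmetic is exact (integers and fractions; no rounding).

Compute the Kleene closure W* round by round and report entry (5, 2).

D(0):
  [0, -13, -13, -∞, -∞]
  [-∞, 0, -17, -∞, -∞]
  [-∞, -1, 0, -∞, -∞]
  [-14, -17, -∞, 0, -∞]
  [-17, -10, -∞, -14, 0]
D(1):
  [0, -13, -13, -∞, -∞]
  [-∞, 0, -17, -∞, -∞]
  [-∞, -1, 0, -∞, -∞]
  [-14, -17, -27, 0, -∞]
  [-17, -10, -30, -14, 0]
D(2):
  [0, -13, -13, -∞, -∞]
  [-∞, 0, -17, -∞, -∞]
  [-∞, -1, 0, -∞, -∞]
  [-14, -17, -27, 0, -∞]
  [-17, -10, -27, -14, 0]
D(3):
  [0, -13, -13, -∞, -∞]
  [-∞, 0, -17, -∞, -∞]
  [-∞, -1, 0, -∞, -∞]
  [-14, -17, -27, 0, -∞]
  [-17, -10, -27, -14, 0]
D(4):
  [0, -13, -13, -∞, -∞]
  [-∞, 0, -17, -∞, -∞]
  [-∞, -1, 0, -∞, -∞]
  [-14, -17, -27, 0, -∞]
  [-17, -10, -27, -14, 0]
D(5):
  [0, -13, -13, -∞, -∞]
  [-∞, 0, -17, -∞, -∞]
  [-∞, -1, 0, -∞, -∞]
  [-14, -17, -27, 0, -∞]
  [-17, -10, -27, -14, 0]
Answer: W*[5][2] = -10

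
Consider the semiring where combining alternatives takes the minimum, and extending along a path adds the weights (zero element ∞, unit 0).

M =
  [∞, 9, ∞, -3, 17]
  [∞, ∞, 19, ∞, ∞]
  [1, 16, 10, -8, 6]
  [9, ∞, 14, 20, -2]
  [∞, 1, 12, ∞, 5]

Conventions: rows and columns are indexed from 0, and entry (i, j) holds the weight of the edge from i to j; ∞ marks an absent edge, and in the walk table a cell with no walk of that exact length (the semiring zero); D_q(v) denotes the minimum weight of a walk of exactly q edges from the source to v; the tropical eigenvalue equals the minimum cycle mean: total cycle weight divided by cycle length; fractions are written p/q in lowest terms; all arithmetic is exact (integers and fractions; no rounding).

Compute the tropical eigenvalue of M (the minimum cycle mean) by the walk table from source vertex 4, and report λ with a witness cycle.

q=0: [∞, ∞, ∞, ∞, 0]
q=1: [∞, 1, 12, ∞, 5]
q=2: [13, 6, 17, 4, 10]
q=3: [13, 11, 18, 9, 2]
q=4: [18, 3, 14, 10, 7]
q=5: [15, 8, 19, 6, 8]
Optimal cycle mean attained by: cycle 2->3->4->2, total (-8) + (-2) + 12, length 3.
Answer: λ = 2/3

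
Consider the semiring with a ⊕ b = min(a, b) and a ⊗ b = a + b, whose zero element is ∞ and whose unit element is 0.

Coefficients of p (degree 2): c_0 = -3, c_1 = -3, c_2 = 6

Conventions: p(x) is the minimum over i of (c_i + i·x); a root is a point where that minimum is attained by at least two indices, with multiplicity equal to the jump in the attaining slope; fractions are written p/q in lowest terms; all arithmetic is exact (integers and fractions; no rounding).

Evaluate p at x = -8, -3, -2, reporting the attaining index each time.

p(-8) = min(-3+0·(-8)=-3, -3+1·(-8)=-11, 6+2·(-8)=-10) = -11 (attained by i=1)
p(-3) = min(-3+0·(-3)=-3, -3+1·(-3)=-6, 6+2·(-3)=0) = -6 (attained by i=1)
p(-2) = min(-3+0·(-2)=-3, -3+1·(-2)=-5, 6+2·(-2)=2) = -5 (attained by i=1)
Answer: p(-8) = -11; p(-3) = -6; p(-2) = -5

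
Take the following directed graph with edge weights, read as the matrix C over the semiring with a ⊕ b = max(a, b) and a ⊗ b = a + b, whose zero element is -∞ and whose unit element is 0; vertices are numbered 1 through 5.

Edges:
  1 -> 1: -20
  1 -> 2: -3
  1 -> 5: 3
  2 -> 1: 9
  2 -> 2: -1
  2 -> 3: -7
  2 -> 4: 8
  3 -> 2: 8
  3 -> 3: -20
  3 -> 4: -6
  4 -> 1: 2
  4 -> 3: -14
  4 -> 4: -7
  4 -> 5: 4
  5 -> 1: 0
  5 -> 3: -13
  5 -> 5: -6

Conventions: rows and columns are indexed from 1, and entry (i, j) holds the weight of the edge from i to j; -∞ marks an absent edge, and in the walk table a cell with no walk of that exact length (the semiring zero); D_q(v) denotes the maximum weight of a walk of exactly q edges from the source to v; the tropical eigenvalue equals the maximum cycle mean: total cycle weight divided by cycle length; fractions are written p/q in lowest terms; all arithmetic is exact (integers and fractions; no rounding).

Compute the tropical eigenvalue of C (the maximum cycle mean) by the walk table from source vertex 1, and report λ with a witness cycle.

q=0: [0, -∞, -∞, -∞, -∞]
q=1: [-20, -3, -∞, -∞, 3]
q=2: [6, -4, -10, 5, -3]
q=3: [7, 3, -9, 4, 9]
q=4: [12, 4, -4, 11, 10]
q=5: [13, 9, -3, 12, 15]
Optimal cycle mean attained by: cycle 1->2->1, total (-3) + 9, length 2.
Answer: λ = 3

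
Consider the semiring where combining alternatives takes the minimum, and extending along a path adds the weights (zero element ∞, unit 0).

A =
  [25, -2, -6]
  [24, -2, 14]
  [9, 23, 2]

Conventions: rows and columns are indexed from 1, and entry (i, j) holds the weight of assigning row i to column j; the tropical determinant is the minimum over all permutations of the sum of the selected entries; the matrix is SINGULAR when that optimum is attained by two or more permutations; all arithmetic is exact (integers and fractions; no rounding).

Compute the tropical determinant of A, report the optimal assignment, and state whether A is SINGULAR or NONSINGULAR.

σ = (1, 2, 3): 25 + (-2) + 2 = 25
σ = (1, 3, 2): 25 + 14 + 23 = 62
σ = (2, 1, 3): (-2) + 24 + 2 = 24
σ = (2, 3, 1): (-2) + 14 + 9 = 21
σ = (3, 1, 2): (-6) + 24 + 23 = 41
σ = (3, 2, 1): (-6) + (-2) + 9 = 1
Optimal value attained by: σ = (3, 2, 1).
Answer: det⊕(A) = 1; verdict: NONSINGULAR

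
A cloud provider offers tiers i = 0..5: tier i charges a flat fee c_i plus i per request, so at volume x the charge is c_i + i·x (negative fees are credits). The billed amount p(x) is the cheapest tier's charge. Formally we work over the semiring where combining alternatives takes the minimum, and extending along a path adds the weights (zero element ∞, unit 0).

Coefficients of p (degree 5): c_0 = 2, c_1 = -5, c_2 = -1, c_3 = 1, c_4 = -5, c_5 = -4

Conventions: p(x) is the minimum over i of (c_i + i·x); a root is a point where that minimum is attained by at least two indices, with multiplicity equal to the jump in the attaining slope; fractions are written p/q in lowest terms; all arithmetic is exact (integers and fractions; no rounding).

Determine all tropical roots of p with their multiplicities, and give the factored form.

hull edge (i=0, c=2) to (i=1, c=-5): slope -7, span 1
hull edge (i=1, c=-5) to (i=4, c=-5): slope 0, span 3
hull edge (i=4, c=-5) to (i=5, c=-4): slope 1, span 1
Factored form: p(x) = -4 ⊗ (x ⊕ (-1)) ⊗ (x ⊕ 0) ⊗ (x ⊕ 0) ⊗ (x ⊕ 0) ⊗ (x ⊕ 7)
Answer: roots = -1 (mult 1), 0 (mult 3), 7 (mult 1)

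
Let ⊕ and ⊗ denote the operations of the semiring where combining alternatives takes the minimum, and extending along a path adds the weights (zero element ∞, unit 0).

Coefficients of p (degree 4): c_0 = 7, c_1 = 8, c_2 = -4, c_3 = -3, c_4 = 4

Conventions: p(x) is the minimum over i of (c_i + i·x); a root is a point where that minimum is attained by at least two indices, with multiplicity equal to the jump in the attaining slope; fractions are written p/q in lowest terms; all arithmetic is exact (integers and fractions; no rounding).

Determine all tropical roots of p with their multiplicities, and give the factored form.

hull edge (i=0, c=7) to (i=2, c=-4): slope -11/2, span 2
hull edge (i=2, c=-4) to (i=3, c=-3): slope 1, span 1
hull edge (i=3, c=-3) to (i=4, c=4): slope 7, span 1
Factored form: p(x) = 4 ⊗ (x ⊕ (-7)) ⊗ (x ⊕ (-1)) ⊗ (x ⊕ 11/2) ⊗ (x ⊕ 11/2)
Answer: roots = -7 (mult 1), -1 (mult 1), 11/2 (mult 2)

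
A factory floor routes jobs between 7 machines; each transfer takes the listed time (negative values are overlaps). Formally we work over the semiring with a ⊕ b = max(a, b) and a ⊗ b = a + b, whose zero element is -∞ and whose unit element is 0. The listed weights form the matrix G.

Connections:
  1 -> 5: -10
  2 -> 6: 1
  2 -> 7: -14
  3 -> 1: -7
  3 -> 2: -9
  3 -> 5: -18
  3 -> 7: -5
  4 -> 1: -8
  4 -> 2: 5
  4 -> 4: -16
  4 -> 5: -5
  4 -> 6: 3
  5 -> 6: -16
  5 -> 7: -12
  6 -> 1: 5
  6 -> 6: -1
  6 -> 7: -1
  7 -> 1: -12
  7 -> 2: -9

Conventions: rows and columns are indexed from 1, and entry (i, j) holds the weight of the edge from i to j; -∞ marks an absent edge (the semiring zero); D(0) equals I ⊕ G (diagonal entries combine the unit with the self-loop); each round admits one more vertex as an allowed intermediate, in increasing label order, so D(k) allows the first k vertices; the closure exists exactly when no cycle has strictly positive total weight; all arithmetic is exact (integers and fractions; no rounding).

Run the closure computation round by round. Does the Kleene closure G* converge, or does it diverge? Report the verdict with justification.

D(0):
  [0, -∞, -∞, -∞, -10, -∞, -∞]
  [-∞, 0, -∞, -∞, -∞, 1, -14]
  [-7, -9, 0, -∞, -18, -∞, -5]
  [-8, 5, -∞, 0, -5, 3, -∞]
  [-∞, -∞, -∞, -∞, 0, -16, -12]
  [5, -∞, -∞, -∞, -∞, 0, -1]
  [-12, -9, -∞, -∞, -∞, -∞, 0]
D(1):
  [0, -∞, -∞, -∞, -10, -∞, -∞]
  [-∞, 0, -∞, -∞, -∞, 1, -14]
  [-7, -9, 0, -∞, -17, -∞, -5]
  [-8, 5, -∞, 0, -5, 3, -∞]
  [-∞, -∞, -∞, -∞, 0, -16, -12]
  [5, -∞, -∞, -∞, -5, 0, -1]
  [-12, -9, -∞, -∞, -22, -∞, 0]
D(2):
  [0, -∞, -∞, -∞, -10, -∞, -∞]
  [-∞, 0, -∞, -∞, -∞, 1, -14]
  [-7, -9, 0, -∞, -17, -8, -5]
  [-8, 5, -∞, 0, -5, 6, -9]
  [-∞, -∞, -∞, -∞, 0, -16, -12]
  [5, -∞, -∞, -∞, -5, 0, -1]
  [-12, -9, -∞, -∞, -22, -8, 0]
D(3):
  [0, -∞, -∞, -∞, -10, -∞, -∞]
  [-∞, 0, -∞, -∞, -∞, 1, -14]
  [-7, -9, 0, -∞, -17, -8, -5]
  [-8, 5, -∞, 0, -5, 6, -9]
  [-∞, -∞, -∞, -∞, 0, -16, -12]
  [5, -∞, -∞, -∞, -5, 0, -1]
  [-12, -9, -∞, -∞, -22, -8, 0]
D(4):
  [0, -∞, -∞, -∞, -10, -∞, -∞]
  [-∞, 0, -∞, -∞, -∞, 1, -14]
  [-7, -9, 0, -∞, -17, -8, -5]
  [-8, 5, -∞, 0, -5, 6, -9]
  [-∞, -∞, -∞, -∞, 0, -16, -12]
  [5, -∞, -∞, -∞, -5, 0, -1]
  [-12, -9, -∞, -∞, -22, -8, 0]
D(5):
  [0, -∞, -∞, -∞, -10, -26, -22]
  [-∞, 0, -∞, -∞, -∞, 1, -14]
  [-7, -9, 0, -∞, -17, -8, -5]
  [-8, 5, -∞, 0, -5, 6, -9]
  [-∞, -∞, -∞, -∞, 0, -16, -12]
  [5, -∞, -∞, -∞, -5, 0, -1]
  [-12, -9, -∞, -∞, -22, -8, 0]
D(6):
  [0, -∞, -∞, -∞, -10, -26, -22]
  [6, 0, -∞, -∞, -4, 1, 0]
  [-3, -9, 0, -∞, -13, -8, -5]
  [11, 5, -∞, 0, 1, 6, 5]
  [-11, -∞, -∞, -∞, 0, -16, -12]
  [5, -∞, -∞, -∞, -5, 0, -1]
  [-3, -9, -∞, -∞, -13, -8, 0]
D(7):
  [0, -31, -∞, -∞, -10, -26, -22]
  [6, 0, -∞, -∞, -4, 1, 0]
  [-3, -9, 0, -∞, -13, -8, -5]
  [11, 5, -∞, 0, 1, 6, 5]
  [-11, -21, -∞, -∞, 0, -16, -12]
  [5, -10, -∞, -∞, -5, 0, -1]
  [-3, -9, -∞, -∞, -13, -8, 0]
Key observation: every diagonal entry stays at the unit through all rounds, so no improving cycle exists.
Answer: CONVERGES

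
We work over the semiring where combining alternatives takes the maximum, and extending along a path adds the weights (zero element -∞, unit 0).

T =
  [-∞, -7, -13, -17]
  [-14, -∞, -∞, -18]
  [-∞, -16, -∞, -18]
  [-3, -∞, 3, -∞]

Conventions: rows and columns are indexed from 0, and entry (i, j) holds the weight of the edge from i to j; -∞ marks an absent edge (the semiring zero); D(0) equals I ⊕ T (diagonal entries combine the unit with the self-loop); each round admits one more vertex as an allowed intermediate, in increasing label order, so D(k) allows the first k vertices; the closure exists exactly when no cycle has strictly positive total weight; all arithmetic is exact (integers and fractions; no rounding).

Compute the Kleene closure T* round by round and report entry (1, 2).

D(0):
  [0, -7, -13, -17]
  [-14, 0, -∞, -18]
  [-∞, -16, 0, -18]
  [-3, -∞, 3, 0]
D(1):
  [0, -7, -13, -17]
  [-14, 0, -27, -18]
  [-∞, -16, 0, -18]
  [-3, -10, 3, 0]
D(2):
  [0, -7, -13, -17]
  [-14, 0, -27, -18]
  [-30, -16, 0, -18]
  [-3, -10, 3, 0]
D(3):
  [0, -7, -13, -17]
  [-14, 0, -27, -18]
  [-30, -16, 0, -18]
  [-3, -10, 3, 0]
D(4):
  [0, -7, -13, -17]
  [-14, 0, -15, -18]
  [-21, -16, 0, -18]
  [-3, -10, 3, 0]
Answer: T*[1][2] = -15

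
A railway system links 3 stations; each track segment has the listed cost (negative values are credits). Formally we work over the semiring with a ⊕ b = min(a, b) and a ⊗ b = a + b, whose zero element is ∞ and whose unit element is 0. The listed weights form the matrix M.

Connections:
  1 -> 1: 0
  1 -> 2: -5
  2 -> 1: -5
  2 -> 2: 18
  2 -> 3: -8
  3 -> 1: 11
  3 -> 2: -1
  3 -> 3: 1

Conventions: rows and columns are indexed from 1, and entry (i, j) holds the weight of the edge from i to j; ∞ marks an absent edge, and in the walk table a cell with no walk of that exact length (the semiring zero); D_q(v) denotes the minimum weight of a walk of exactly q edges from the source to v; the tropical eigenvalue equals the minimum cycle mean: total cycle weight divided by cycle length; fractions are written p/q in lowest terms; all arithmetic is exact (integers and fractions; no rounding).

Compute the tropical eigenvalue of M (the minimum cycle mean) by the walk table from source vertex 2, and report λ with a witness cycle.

q=0: [∞, 0, ∞]
q=1: [-5, 18, -8]
q=2: [-5, -10, -7]
q=3: [-15, -10, -18]
Optimal cycle mean attained by: cycle 1->2->1, total (-5) + (-5), length 2.
Answer: λ = -5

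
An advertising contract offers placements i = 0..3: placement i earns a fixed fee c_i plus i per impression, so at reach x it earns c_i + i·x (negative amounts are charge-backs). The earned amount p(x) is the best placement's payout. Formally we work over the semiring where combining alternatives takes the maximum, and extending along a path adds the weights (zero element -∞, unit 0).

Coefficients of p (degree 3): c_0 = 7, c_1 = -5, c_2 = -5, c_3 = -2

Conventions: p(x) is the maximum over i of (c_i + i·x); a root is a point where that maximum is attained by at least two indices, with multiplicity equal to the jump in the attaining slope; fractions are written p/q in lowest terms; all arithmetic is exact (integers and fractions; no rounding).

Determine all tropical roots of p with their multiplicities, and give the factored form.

hull edge (i=0, c=7) to (i=3, c=-2): slope -3, span 3
Factored form: p(x) = -2 ⊗ (x ⊕ 3) ⊗ (x ⊕ 3) ⊗ (x ⊕ 3)
Answer: roots = 3 (mult 3)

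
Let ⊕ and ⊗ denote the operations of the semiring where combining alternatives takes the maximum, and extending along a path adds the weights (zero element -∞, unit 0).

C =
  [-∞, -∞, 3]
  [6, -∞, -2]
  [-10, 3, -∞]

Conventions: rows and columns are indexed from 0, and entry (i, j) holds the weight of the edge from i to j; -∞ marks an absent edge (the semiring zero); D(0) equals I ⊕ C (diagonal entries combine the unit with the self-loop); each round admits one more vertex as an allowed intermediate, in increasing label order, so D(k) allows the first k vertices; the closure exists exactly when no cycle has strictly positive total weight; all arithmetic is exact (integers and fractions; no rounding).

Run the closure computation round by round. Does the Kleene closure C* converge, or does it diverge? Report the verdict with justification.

D(0):
  [0, -∞, 3]
  [6, 0, -2]
  [-10, 3, 0]
D(1):
  [0, -∞, 3]
  [6, 0, 9]
  [-10, 3, 0]
Detection: at round 2, diagonal entry (2, 2) turns strictly positive.
Key observation: the cycle 2->1->0->2 has total weight 3 + 6 + 3, which is strictly positive.
Answer: DIVERGES — positive cycle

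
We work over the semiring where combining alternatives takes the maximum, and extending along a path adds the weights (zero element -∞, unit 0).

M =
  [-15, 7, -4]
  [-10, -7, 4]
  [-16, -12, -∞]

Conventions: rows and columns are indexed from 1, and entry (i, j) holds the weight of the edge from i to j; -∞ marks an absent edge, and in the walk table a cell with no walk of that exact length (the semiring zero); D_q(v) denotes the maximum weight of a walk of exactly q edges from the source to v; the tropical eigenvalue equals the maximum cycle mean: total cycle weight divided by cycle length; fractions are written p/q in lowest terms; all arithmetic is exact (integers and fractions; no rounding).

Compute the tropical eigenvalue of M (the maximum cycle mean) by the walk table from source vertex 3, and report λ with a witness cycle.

q=0: [-∞, -∞, 0]
q=1: [-16, -12, -∞]
q=2: [-22, -9, -8]
q=3: [-19, -15, -5]
Optimal cycle mean attained by: cycle 1->2->1, total 7 + (-10), length 2.
Answer: λ = -3/2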